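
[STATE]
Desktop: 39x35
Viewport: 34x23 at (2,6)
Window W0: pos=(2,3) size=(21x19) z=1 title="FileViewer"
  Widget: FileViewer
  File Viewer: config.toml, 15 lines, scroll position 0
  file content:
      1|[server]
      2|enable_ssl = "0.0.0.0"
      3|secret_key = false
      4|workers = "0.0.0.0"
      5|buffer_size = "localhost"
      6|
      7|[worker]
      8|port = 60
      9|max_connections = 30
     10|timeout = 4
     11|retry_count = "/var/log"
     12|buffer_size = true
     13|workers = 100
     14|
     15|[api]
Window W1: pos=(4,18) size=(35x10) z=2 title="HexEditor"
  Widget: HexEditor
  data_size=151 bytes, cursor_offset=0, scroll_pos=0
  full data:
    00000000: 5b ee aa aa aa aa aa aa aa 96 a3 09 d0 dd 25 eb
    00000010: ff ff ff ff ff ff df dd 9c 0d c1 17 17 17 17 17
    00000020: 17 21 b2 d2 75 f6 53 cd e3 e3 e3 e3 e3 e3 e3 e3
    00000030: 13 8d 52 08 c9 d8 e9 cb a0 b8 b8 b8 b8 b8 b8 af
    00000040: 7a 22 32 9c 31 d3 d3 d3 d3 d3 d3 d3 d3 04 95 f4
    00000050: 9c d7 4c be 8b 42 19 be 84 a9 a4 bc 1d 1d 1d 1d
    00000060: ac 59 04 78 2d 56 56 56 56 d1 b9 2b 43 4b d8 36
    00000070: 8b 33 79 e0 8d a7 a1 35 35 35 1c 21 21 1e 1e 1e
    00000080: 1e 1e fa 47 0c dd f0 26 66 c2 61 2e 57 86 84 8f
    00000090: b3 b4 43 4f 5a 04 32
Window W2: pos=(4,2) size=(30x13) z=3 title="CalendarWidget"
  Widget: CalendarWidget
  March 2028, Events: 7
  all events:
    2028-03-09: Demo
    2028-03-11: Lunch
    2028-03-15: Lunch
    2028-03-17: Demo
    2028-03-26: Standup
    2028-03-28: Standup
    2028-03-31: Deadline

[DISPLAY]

┃[┃Mo Tu We Th Fr Sa Su        ┃  
┃e┃       1  2  3  4  5        ┃  
┃s┃ 6  7  8  9* 10 11* 12      ┃  
┃w┃13 14 15* 16 17* 18 19      ┃  
┃b┃20 21 22 23 24 25 26*       ┃  
┃ ┃27 28* 29 30 31*            ┃  
┃[┃                            ┃  
┃p┃                            ┃  
┃m┗━━━━━━━━━━━━━━━━━━━━━━━━━━━━┛  
┃timeout = 4       ░┃             
┃retry_count = "/va░┃             
┃buffer_size = true░┃             
┃w┏━━━━━━━━━━━━━━━━━━━━━━━━━━━━━━━
┃ ┃ HexEditor                     
┃[┠───────────────────────────────
┗━┃00000000  5B ee aa aa aa aa aa 
  ┃00000010  ff ff ff ff ff ff df 
  ┃00000020  17 21 b2 d2 75 f6 53 
  ┃00000030  13 8d 52 08 c9 d8 e9 
  ┃00000040  7a 22 32 9c 31 d3 d3 
  ┃00000050  9c d7 4c be 8b 42 19 
  ┗━━━━━━━━━━━━━━━━━━━━━━━━━━━━━━━
                                  


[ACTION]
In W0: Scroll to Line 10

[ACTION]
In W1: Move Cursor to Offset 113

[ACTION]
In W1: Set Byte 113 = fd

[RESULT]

┃[┃Mo Tu We Th Fr Sa Su        ┃  
┃e┃       1  2  3  4  5        ┃  
┃s┃ 6  7  8  9* 10 11* 12      ┃  
┃w┃13 14 15* 16 17* 18 19      ┃  
┃b┃20 21 22 23 24 25 26*       ┃  
┃ ┃27 28* 29 30 31*            ┃  
┃[┃                            ┃  
┃p┃                            ┃  
┃m┗━━━━━━━━━━━━━━━━━━━━━━━━━━━━┛  
┃timeout = 4       ░┃             
┃retry_count = "/va░┃             
┃buffer_size = true░┃             
┃w┏━━━━━━━━━━━━━━━━━━━━━━━━━━━━━━━
┃ ┃ HexEditor                     
┃[┠───────────────────────────────
┗━┃00000000  5b ee aa aa aa aa aa 
  ┃00000010  ff ff ff ff ff ff df 
  ┃00000020  17 21 b2 d2 75 f6 53 
  ┃00000030  13 8d 52 08 c9 d8 e9 
  ┃00000040  7a 22 32 9c 31 d3 d3 
  ┃00000050  9c d7 4c be 8b 42 19 
  ┗━━━━━━━━━━━━━━━━━━━━━━━━━━━━━━━
                                  


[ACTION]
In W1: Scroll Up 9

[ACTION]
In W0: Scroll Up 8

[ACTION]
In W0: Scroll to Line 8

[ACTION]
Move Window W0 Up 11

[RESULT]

┃w┃Mo Tu We Th Fr Sa Su        ┃  
┃b┃       1  2  3  4  5        ┃  
┃ ┃ 6  7  8  9* 10 11* 12      ┃  
┃[┃13 14 15* 16 17* 18 19      ┃  
┃p┃20 21 22 23 24 25 26*       ┃  
┃m┃27 28* 29 30 31*            ┃  
┃t┃                            ┃  
┃r┃                            ┃  
┃b┗━━━━━━━━━━━━━━━━━━━━━━━━━━━━┛  
┃workers = 100     ░┃             
┃                  ░┃             
┃[api]             ▼┃             
┗━┏━━━━━━━━━━━━━━━━━━━━━━━━━━━━━━━
  ┃ HexEditor                     
  ┠───────────────────────────────
  ┃00000000  5b ee aa aa aa aa aa 
  ┃00000010  ff ff ff ff ff ff df 
  ┃00000020  17 21 b2 d2 75 f6 53 
  ┃00000030  13 8d 52 08 c9 d8 e9 
  ┃00000040  7a 22 32 9c 31 d3 d3 
  ┃00000050  9c d7 4c be 8b 42 19 
  ┗━━━━━━━━━━━━━━━━━━━━━━━━━━━━━━━
                                  


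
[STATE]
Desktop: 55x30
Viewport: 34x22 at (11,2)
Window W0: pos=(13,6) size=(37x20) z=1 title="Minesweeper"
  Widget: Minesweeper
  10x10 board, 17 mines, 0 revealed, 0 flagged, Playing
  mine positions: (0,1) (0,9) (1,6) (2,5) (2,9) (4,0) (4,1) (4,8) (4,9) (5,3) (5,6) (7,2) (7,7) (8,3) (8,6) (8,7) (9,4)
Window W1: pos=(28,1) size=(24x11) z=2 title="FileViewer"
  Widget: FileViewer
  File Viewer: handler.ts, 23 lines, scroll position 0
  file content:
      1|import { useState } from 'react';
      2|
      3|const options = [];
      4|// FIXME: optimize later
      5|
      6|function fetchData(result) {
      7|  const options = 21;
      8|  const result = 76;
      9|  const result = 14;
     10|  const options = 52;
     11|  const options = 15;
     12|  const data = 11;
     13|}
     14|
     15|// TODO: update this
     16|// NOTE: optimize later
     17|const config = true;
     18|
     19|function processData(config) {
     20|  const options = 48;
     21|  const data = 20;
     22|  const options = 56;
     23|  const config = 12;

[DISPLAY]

                 ┃ FileViewer     
                 ┠────────────────
                 ┃import { useStat
                 ┃                
  ┏━━━━━━━━━━━━━━┃const options = 
  ┃ Minesweeper  ┃// FIXME: optimi
  ┠──────────────┃                
  ┃■■■■■■■■■■    ┃function fetchDa
  ┃■■■■■■■■■■    ┃  const options 
  ┃■■■■■■■■■■    ┗━━━━━━━━━━━━━━━━
  ┃■■■■■■■■■■                     
  ┃■■■■■■■■■■                     
  ┃■■■■■■■■■■                     
  ┃■■■■■■■■■■                     
  ┃■■■■■■■■■■                     
  ┃■■■■■■■■■■                     
  ┃■■■■■■■■■■                     
  ┃                               
  ┃                               
  ┃                               
  ┃                               
  ┃                               


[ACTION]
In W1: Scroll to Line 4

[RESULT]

                 ┃ FileViewer     
                 ┠────────────────
                 ┃// FIXME: optimi
                 ┃                
  ┏━━━━━━━━━━━━━━┃function fetchDa
  ┃ Minesweeper  ┃  const options 
  ┠──────────────┃  const result =
  ┃■■■■■■■■■■    ┃  const result =
  ┃■■■■■■■■■■    ┃  const options 
  ┃■■■■■■■■■■    ┗━━━━━━━━━━━━━━━━
  ┃■■■■■■■■■■                     
  ┃■■■■■■■■■■                     
  ┃■■■■■■■■■■                     
  ┃■■■■■■■■■■                     
  ┃■■■■■■■■■■                     
  ┃■■■■■■■■■■                     
  ┃■■■■■■■■■■                     
  ┃                               
  ┃                               
  ┃                               
  ┃                               
  ┃                               


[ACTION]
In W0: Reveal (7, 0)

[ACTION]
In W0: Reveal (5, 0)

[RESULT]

                 ┃ FileViewer     
                 ┠────────────────
                 ┃// FIXME: optimi
                 ┃                
  ┏━━━━━━━━━━━━━━┃function fetchDa
  ┃ Minesweeper  ┃  const options 
  ┠──────────────┃  const result =
  ┃■■■■■■■■■■    ┃  const result =
  ┃■■■■■■■■■■    ┃  const options 
  ┃■■■■■■■■■■    ┗━━━━━━━━━━━━━━━━
  ┃■■■■■■■■■■                     
  ┃■■■■■■■■■■                     
  ┃22■■■■■■■■                     
  ┃ 1■■■■■■■■                     
  ┃ 1■■■■■■■■                     
  ┃ 12■■■■■■■                     
  ┃  1■■■■■■■                     
  ┃                               
  ┃                               
  ┃                               
  ┃                               
  ┃                               


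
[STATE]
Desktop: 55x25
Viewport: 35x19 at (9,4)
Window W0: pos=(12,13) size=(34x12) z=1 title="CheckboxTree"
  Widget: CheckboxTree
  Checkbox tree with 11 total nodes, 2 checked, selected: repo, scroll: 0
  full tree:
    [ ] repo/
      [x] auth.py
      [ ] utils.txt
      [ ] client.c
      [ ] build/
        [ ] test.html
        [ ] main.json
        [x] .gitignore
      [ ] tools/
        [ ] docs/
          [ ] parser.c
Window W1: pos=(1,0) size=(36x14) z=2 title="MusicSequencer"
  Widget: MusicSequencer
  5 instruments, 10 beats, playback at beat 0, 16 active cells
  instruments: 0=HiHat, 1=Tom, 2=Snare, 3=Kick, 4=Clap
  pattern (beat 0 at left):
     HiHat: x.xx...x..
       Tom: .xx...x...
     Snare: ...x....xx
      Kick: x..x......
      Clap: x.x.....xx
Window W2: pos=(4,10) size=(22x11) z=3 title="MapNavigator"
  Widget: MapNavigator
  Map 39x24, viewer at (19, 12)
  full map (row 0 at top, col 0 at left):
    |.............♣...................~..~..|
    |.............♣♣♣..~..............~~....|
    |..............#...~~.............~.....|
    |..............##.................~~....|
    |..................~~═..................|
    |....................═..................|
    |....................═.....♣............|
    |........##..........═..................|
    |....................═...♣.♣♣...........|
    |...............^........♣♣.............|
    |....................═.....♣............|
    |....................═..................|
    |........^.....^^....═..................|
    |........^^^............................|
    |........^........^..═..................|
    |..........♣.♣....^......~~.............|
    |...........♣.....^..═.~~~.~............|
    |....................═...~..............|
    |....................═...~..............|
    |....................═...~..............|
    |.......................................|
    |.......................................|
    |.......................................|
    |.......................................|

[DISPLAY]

·██···█··                  ┃       
██···█···                  ┃       
··█····██                  ┃       
··█······                  ┃       
·█·····██                  ┃       
                           ┃       
━━━━━━━━━━━━━━━━┓          ┃       
Navigator       ┃          ┃       
────────────────┨          ┃       
..^........♣♣...┃━━━━━━━━━━┛━━━━━━━
.......═.....♣..┃                  
.......═........┃──────────────────
.^^...@═........┃                  
................┃y                 
....^..═........┃txt               
....^......~~...┃.c                
━━━━━━━━━━━━━━━━┛                  
   ┃     [ ] test.html             
   ┃     [ ] main.json             


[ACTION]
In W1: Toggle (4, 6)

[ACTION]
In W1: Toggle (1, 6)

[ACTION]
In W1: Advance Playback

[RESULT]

·██···█··                  ┃       
██·······                  ┃       
··█····██                  ┃       
··█······                  ┃       
·█···█·██                  ┃       
                           ┃       
━━━━━━━━━━━━━━━━┓          ┃       
Navigator       ┃          ┃       
────────────────┨          ┃       
..^........♣♣...┃━━━━━━━━━━┛━━━━━━━
.......═.....♣..┃                  
.......═........┃──────────────────
.^^...@═........┃                  
................┃y                 
....^..═........┃txt               
....^......~~...┃.c                
━━━━━━━━━━━━━━━━┛                  
   ┃     [ ] test.html             
   ┃     [ ] main.json             


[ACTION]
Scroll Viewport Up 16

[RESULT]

━━━━━━━━━━━━━━━━━━━━━━━━━━━┓       
equencer                   ┃       
───────────────────────────┨       
▼23456789                  ┃       
·██···█··                  ┃       
██·······                  ┃       
··█····██                  ┃       
··█······                  ┃       
·█···█·██                  ┃       
                           ┃       
━━━━━━━━━━━━━━━━┓          ┃       
Navigator       ┃          ┃       
────────────────┨          ┃       
..^........♣♣...┃━━━━━━━━━━┛━━━━━━━
.......═.....♣..┃                  
.......═........┃──────────────────
.^^...@═........┃                  
................┃y                 
....^..═........┃txt               


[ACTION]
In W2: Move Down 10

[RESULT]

━━━━━━━━━━━━━━━━━━━━━━━━━━━┓       
equencer                   ┃       
───────────────────────────┨       
▼23456789                  ┃       
·██···█··                  ┃       
██·······                  ┃       
··█····██                  ┃       
··█······                  ┃       
·█···█·██                  ┃       
                           ┃       
━━━━━━━━━━━━━━━━┓          ┃       
Navigator       ┃          ┃       
────────────────┨          ┃       
.......═...~....┃━━━━━━━━━━┛━━━━━━━
................┃                  
................┃──────────────────
......@.........┃                  
................┃y                 
                ┃txt               


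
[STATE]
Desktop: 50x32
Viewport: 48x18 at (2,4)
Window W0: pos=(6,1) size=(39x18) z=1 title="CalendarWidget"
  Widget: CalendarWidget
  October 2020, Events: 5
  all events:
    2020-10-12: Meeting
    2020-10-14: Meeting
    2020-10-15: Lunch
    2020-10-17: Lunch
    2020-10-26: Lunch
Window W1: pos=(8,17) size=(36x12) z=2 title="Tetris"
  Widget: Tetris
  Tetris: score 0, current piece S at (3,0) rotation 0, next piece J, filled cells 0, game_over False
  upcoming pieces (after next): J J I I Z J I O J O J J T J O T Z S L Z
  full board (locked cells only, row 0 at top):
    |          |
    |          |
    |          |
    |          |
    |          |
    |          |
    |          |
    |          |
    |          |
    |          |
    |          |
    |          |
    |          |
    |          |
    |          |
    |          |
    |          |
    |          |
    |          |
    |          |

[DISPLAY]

    ┃             October 2020            ┃     
    ┃Mo Tu We Th Fr Sa Su                 ┃     
    ┃          1  2  3  4                 ┃     
    ┃ 5  6  7  8  9 10 11                 ┃     
    ┃12* 13 14* 15* 16 17* 18             ┃     
    ┃19 20 21 22 23 24 25                 ┃     
    ┃26* 27 28 29 30 31                   ┃     
    ┃                                     ┃     
    ┃                                     ┃     
    ┃                                     ┃     
    ┃                                     ┃     
    ┃                                     ┃     
    ┃                                     ┃     
    ┃ ┏━━━━━━━━━━━━━━━━━━━━━━━━━━━━━━━━━━┓┃     
    ┗━┃ Tetris                           ┃┛     
      ┠──────────────────────────────────┨      
      ┃          │Next:                  ┃      
      ┃          │█                      ┃      


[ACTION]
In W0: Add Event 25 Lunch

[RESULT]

    ┃             October 2020            ┃     
    ┃Mo Tu We Th Fr Sa Su                 ┃     
    ┃          1  2  3  4                 ┃     
    ┃ 5  6  7  8  9 10 11                 ┃     
    ┃12* 13 14* 15* 16 17* 18             ┃     
    ┃19 20 21 22 23 24 25*                ┃     
    ┃26* 27 28 29 30 31                   ┃     
    ┃                                     ┃     
    ┃                                     ┃     
    ┃                                     ┃     
    ┃                                     ┃     
    ┃                                     ┃     
    ┃                                     ┃     
    ┃ ┏━━━━━━━━━━━━━━━━━━━━━━━━━━━━━━━━━━┓┃     
    ┗━┃ Tetris                           ┃┛     
      ┠──────────────────────────────────┨      
      ┃          │Next:                  ┃      
      ┃          │█                      ┃      


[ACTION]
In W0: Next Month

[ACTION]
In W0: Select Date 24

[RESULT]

    ┃            November 2020            ┃     
    ┃Mo Tu We Th Fr Sa Su                 ┃     
    ┃                   1                 ┃     
    ┃ 2  3  4  5  6  7  8                 ┃     
    ┃ 9 10 11 12 13 14 15                 ┃     
    ┃16 17 18 19 20 21 22                 ┃     
    ┃23 [24] 25 26 27 28 29               ┃     
    ┃30                                   ┃     
    ┃                                     ┃     
    ┃                                     ┃     
    ┃                                     ┃     
    ┃                                     ┃     
    ┃                                     ┃     
    ┃ ┏━━━━━━━━━━━━━━━━━━━━━━━━━━━━━━━━━━┓┃     
    ┗━┃ Tetris                           ┃┛     
      ┠──────────────────────────────────┨      
      ┃          │Next:                  ┃      
      ┃          │█                      ┃      


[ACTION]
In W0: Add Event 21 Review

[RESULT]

    ┃            November 2020            ┃     
    ┃Mo Tu We Th Fr Sa Su                 ┃     
    ┃                   1                 ┃     
    ┃ 2  3  4  5  6  7  8                 ┃     
    ┃ 9 10 11 12 13 14 15                 ┃     
    ┃16 17 18 19 20 21* 22                ┃     
    ┃23 [24] 25 26 27 28 29               ┃     
    ┃30                                   ┃     
    ┃                                     ┃     
    ┃                                     ┃     
    ┃                                     ┃     
    ┃                                     ┃     
    ┃                                     ┃     
    ┃ ┏━━━━━━━━━━━━━━━━━━━━━━━━━━━━━━━━━━┓┃     
    ┗━┃ Tetris                           ┃┛     
      ┠──────────────────────────────────┨      
      ┃          │Next:                  ┃      
      ┃          │█                      ┃      


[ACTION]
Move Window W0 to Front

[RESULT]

    ┃            November 2020            ┃     
    ┃Mo Tu We Th Fr Sa Su                 ┃     
    ┃                   1                 ┃     
    ┃ 2  3  4  5  6  7  8                 ┃     
    ┃ 9 10 11 12 13 14 15                 ┃     
    ┃16 17 18 19 20 21* 22                ┃     
    ┃23 [24] 25 26 27 28 29               ┃     
    ┃30                                   ┃     
    ┃                                     ┃     
    ┃                                     ┃     
    ┃                                     ┃     
    ┃                                     ┃     
    ┃                                     ┃     
    ┃                                     ┃     
    ┗━━━━━━━━━━━━━━━━━━━━━━━━━━━━━━━━━━━━━┛     
      ┠──────────────────────────────────┨      
      ┃          │Next:                  ┃      
      ┃          │█                      ┃      


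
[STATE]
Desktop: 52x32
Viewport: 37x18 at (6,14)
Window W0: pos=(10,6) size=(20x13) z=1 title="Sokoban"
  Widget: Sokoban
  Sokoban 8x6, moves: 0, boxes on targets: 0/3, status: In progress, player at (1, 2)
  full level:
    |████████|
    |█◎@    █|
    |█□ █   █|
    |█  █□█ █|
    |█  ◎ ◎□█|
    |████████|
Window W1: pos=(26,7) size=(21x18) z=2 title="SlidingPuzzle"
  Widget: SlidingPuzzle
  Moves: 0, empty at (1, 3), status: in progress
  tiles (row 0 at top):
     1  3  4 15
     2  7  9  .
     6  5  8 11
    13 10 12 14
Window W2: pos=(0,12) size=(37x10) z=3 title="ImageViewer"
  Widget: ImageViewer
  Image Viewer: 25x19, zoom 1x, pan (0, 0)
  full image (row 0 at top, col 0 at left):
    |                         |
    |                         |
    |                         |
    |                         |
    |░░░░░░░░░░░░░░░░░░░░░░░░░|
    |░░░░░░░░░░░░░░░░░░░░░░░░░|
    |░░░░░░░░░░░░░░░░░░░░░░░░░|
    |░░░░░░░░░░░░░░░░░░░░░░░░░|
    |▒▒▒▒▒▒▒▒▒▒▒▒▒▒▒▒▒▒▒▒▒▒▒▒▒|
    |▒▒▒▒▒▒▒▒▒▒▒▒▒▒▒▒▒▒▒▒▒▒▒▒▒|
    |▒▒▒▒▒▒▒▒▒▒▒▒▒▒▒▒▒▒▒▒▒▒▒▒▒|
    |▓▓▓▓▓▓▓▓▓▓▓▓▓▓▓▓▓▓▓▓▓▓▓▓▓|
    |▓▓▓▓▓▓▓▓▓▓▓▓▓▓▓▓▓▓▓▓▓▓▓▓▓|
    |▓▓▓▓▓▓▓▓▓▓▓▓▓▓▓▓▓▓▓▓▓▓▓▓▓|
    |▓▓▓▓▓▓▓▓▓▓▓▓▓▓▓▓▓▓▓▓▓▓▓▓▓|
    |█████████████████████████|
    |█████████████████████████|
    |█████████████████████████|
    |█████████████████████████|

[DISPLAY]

──────────────────────────────┨┼────┼
                              ┃│  8 │
                              ┃┼────┼
                              ┃│ 12 │
                              ┃┴────┴
░░░░░░░░░░░░░░░░░░░░          ┃      
░░░░░░░░░░░░░░░░░░░░          ┃      
━━━━━━━━━━━━━━━━━━━━━━━━━━━━━━┛      
                    ┃                
                    ┃                
                    ┗━━━━━━━━━━━━━━━━
                                     
                                     
                                     
                                     
                                     
                                     
                                     


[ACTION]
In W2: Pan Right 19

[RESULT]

──────────────────────────────┨┼────┼
                              ┃│  8 │
                              ┃┼────┼
                              ┃│ 12 │
                              ┃┴────┴
░                             ┃      
░                             ┃      
━━━━━━━━━━━━━━━━━━━━━━━━━━━━━━┛      
                    ┃                
                    ┃                
                    ┗━━━━━━━━━━━━━━━━
                                     
                                     
                                     
                                     
                                     
                                     
                                     


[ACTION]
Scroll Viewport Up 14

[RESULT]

                                     
                                     
                                     
                                     
                                     
                                     
    ┏━━━━━━━━━━━━━━━━━━┓             
    ┃ Sokoban       ┏━━━━━━━━━━━━━━━━
    ┠───────────────┃ SlidingPuzzle  
    ┃████████       ┠────────────────
    ┃█◎@    █       ┃┌────┬────┬────┬
    ┃█□ █   █       ┃│  1 │  3 │  4 │
━━━━━━━━━━━━━━━━━━━━━━━━━━━━━━┓┼────┼
eViewer                       ┃│  9 │
──────────────────────────────┨┼────┼
                              ┃│  8 │
                              ┃┼────┼
                              ┃│ 12 │


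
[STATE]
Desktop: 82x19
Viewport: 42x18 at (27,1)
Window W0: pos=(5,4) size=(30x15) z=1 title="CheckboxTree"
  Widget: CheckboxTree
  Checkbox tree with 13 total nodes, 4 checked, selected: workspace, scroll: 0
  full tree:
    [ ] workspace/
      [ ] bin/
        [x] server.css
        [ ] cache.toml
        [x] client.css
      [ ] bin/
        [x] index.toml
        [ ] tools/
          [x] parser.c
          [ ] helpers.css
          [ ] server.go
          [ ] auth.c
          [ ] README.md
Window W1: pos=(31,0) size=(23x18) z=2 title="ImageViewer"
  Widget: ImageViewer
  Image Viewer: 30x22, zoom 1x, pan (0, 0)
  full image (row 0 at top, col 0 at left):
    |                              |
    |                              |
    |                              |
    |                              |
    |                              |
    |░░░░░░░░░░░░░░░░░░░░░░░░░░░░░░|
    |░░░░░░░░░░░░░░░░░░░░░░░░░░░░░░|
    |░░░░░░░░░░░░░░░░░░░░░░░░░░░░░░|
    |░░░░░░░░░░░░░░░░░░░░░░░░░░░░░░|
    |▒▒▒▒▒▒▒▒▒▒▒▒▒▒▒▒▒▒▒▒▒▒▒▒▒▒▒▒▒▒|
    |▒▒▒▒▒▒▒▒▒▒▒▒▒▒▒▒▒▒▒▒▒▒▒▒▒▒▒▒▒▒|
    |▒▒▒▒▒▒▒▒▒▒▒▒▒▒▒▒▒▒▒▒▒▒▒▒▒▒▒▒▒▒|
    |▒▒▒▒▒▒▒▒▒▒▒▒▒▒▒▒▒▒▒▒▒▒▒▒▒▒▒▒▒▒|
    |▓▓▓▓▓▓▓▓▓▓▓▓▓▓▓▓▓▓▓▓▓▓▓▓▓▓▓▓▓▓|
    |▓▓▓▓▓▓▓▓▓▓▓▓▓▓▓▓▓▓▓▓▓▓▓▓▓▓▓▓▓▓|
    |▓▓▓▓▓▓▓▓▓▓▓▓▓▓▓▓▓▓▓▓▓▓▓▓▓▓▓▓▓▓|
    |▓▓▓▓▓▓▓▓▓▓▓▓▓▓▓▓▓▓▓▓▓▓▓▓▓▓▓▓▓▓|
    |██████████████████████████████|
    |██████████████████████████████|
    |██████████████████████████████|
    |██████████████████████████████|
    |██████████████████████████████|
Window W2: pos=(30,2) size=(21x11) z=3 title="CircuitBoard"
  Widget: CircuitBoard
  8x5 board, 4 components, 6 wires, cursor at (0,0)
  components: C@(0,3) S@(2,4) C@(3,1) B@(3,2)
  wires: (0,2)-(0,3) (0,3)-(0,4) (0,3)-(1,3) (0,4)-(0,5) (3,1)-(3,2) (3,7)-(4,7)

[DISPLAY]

    ┃ ImageViewer         ┃               
   ┏━━━━━━━━━━━━━━━━━━━┓──┨               
   ┃ CircuitBoard      ┃  ┃               
━━━┠───────────────────┨  ┃               
   ┃   0 1 2 3 4 5 6 7 ┃  ┃               
───┃0  [.]      · ─ C ─┃  ┃               
   ┃                │  ┃  ┃               
   ┃1               ·  ┃░░┃               
   ┃                   ┃░░┃               
   ┃2                  ┃░░┃               
   ┃                   ┃░░┃               
   ┗━━━━━━━━━━━━━━━━━━━┛▒▒┃               
    ┃▒▒▒▒▒▒▒▒▒▒▒▒▒▒▒▒▒▒▒▒▒┃               
    ┃▒▒▒▒▒▒▒▒▒▒▒▒▒▒▒▒▒▒▒▒▒┃               
    ┃▒▒▒▒▒▒▒▒▒▒▒▒▒▒▒▒▒▒▒▒▒┃               
s   ┃▓▓▓▓▓▓▓▓▓▓▓▓▓▓▓▓▓▓▓▓▓┃               
    ┗━━━━━━━━━━━━━━━━━━━━━┛               
━━━━━━━┛                                  


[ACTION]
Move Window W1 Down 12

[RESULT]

    ┏━━━━━━━━━━━━━━━━━━━━━┓               
   ┏━━━━━━━━━━━━━━━━━━━┓  ┃               
   ┃ CircuitBoard      ┃──┨               
━━━┠───────────────────┨  ┃               
   ┃   0 1 2 3 4 5 6 7 ┃  ┃               
───┃0  [.]      · ─ C ─┃  ┃               
   ┃                │  ┃  ┃               
   ┃1               ·  ┃  ┃               
   ┃                   ┃░░┃               
   ┃2                  ┃░░┃               
   ┃                   ┃░░┃               
   ┗━━━━━━━━━━━━━━━━━━━┛░░┃               
    ┃▒▒▒▒▒▒▒▒▒▒▒▒▒▒▒▒▒▒▒▒▒┃               
    ┃▒▒▒▒▒▒▒▒▒▒▒▒▒▒▒▒▒▒▒▒▒┃               
    ┃▒▒▒▒▒▒▒▒▒▒▒▒▒▒▒▒▒▒▒▒▒┃               
s   ┃▒▒▒▒▒▒▒▒▒▒▒▒▒▒▒▒▒▒▒▒▒┃               
    ┃▓▓▓▓▓▓▓▓▓▓▓▓▓▓▓▓▓▓▓▓▓┃               
━━━━┗━━━━━━━━━━━━━━━━━━━━━┛               


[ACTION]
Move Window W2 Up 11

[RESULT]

   ┃ CircuitBoard      ┃━━┓               
   ┠───────────────────┨  ┃               
   ┃   0 1 2 3 4 5 6 7 ┃──┨               
━━━┃0  [.]      · ─ C ─┃  ┃               
   ┃                │  ┃  ┃               
───┃1               ·  ┃  ┃               
   ┃                   ┃  ┃               
   ┃2                  ┃  ┃               
   ┃                   ┃░░┃               
   ┗━━━━━━━━━━━━━━━━━━━┛░░┃               
    ┃░░░░░░░░░░░░░░░░░░░░░┃               
    ┃░░░░░░░░░░░░░░░░░░░░░┃               
    ┃▒▒▒▒▒▒▒▒▒▒▒▒▒▒▒▒▒▒▒▒▒┃               
    ┃▒▒▒▒▒▒▒▒▒▒▒▒▒▒▒▒▒▒▒▒▒┃               
    ┃▒▒▒▒▒▒▒▒▒▒▒▒▒▒▒▒▒▒▒▒▒┃               
s   ┃▒▒▒▒▒▒▒▒▒▒▒▒▒▒▒▒▒▒▒▒▒┃               
    ┃▓▓▓▓▓▓▓▓▓▓▓▓▓▓▓▓▓▓▓▓▓┃               
━━━━┗━━━━━━━━━━━━━━━━━━━━━┛               


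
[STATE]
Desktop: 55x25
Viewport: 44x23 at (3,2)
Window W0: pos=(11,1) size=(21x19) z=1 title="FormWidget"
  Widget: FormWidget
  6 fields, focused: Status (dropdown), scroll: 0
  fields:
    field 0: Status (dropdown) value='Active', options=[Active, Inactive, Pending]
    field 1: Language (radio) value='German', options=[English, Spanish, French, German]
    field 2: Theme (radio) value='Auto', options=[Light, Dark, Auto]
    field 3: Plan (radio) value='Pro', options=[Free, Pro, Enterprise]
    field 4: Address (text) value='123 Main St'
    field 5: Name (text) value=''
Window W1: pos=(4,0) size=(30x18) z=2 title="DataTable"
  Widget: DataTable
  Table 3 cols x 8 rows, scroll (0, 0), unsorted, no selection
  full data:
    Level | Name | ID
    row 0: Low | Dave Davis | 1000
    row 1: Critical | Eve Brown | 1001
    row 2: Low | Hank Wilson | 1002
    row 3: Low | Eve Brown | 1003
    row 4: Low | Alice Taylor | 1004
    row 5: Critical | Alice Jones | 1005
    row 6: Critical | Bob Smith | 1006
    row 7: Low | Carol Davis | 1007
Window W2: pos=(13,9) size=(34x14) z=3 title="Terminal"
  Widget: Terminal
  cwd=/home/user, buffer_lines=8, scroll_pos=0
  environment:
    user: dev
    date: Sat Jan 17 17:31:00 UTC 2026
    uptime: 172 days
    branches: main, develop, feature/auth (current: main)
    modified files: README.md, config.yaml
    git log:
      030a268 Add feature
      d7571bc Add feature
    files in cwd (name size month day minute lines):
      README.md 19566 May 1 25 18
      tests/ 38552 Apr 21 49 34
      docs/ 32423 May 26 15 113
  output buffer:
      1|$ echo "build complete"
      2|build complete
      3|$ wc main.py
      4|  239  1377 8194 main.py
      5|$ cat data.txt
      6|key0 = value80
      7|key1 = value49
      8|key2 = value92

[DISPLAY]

 ┠────────────────────────────┨             
 ┃Level   │Name        │ID    ┃             
 ┃────────┼────────────┼────  ┃             
 ┃Low     │Dave Davis  │1000  ┃             
 ┃Critical│Eve Brown   │1001  ┃             
 ┃Low     │Hank Wilson │1002  ┃             
 ┃Low     │Eve Brown   │1003  ┃             
 ┃Low     ┏━━━━━━━━━━━━━━━━━━━━━━━━━━━━━━━━┓
 ┃Critical┃ Terminal                       ┃
 ┃Critical┠────────────────────────────────┨
 ┃Low     ┃$ echo "build complete"         ┃
 ┃        ┃build complete                  ┃
 ┃        ┃$ wc main.py                    ┃
 ┃        ┃  239  1377 8194 main.py        ┃
 ┃        ┃$ cat data.txt                  ┃
 ┗━━━━━━━━┃key0 = value80                  ┃
        ┃ ┃key1 = value49                  ┃
        ┗━┃key2 = value92                  ┃
          ┃$ █                             ┃
          ┃                                ┃
          ┗━━━━━━━━━━━━━━━━━━━━━━━━━━━━━━━━┛
                                            
                                            


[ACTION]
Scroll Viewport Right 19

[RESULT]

──────────────────────┨                     
  │Name        │ID    ┃                     
──┼────────────┼────  ┃                     
  │Dave Davis  │1000  ┃                     
al│Eve Brown   │1001  ┃                     
  │Hank Wilson │1002  ┃                     
  │Eve Brown   │1003  ┃                     
  ┏━━━━━━━━━━━━━━━━━━━━━━━━━━━━━━━━┓        
al┃ Terminal                       ┃        
al┠────────────────────────────────┨        
  ┃$ echo "build complete"         ┃        
  ┃build complete                  ┃        
  ┃$ wc main.py                    ┃        
  ┃  239  1377 8194 main.py        ┃        
  ┃$ cat data.txt                  ┃        
━━┃key0 = value80                  ┃        
┃ ┃key1 = value49                  ┃        
┗━┃key2 = value92                  ┃        
  ┃$ █                             ┃        
  ┃                                ┃        
  ┗━━━━━━━━━━━━━━━━━━━━━━━━━━━━━━━━┛        
                                            
                                            


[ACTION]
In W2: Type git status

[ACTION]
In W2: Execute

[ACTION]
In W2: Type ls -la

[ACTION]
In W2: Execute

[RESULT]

──────────────────────┨                     
  │Name        │ID    ┃                     
──┼────────────┼────  ┃                     
  │Dave Davis  │1000  ┃                     
al│Eve Brown   │1001  ┃                     
  │Hank Wilson │1002  ┃                     
  │Eve Brown   │1003  ┃                     
  ┏━━━━━━━━━━━━━━━━━━━━━━━━━━━━━━━━┓        
al┃ Terminal                       ┃        
al┠────────────────────────────────┨        
  ┃On branch main                  ┃        
  ┃Changes not staged for commit:  ┃        
  ┃                                ┃        
  ┃        modified:   README.md   ┃        
  ┃        modified:   config.yaml ┃        
━━┃$ ls -la                        ┃        
┃ ┃-rw-r--r--  1 dev group    19566┃        
┗━┃drwxr-xr-x  1 dev group    38552┃        
  ┃drwxr-xr-x  1 dev group    32423┃        
  ┃$ █                             ┃        
  ┗━━━━━━━━━━━━━━━━━━━━━━━━━━━━━━━━┛        
                                            
                                            
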